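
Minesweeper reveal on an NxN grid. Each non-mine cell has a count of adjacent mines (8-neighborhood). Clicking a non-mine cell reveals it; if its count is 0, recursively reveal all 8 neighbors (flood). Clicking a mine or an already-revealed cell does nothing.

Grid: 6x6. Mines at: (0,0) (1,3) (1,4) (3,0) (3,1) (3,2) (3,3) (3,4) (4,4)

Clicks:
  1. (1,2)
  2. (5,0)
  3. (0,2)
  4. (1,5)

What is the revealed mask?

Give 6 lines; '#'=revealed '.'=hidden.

Click 1 (1,2) count=1: revealed 1 new [(1,2)] -> total=1
Click 2 (5,0) count=0: revealed 8 new [(4,0) (4,1) (4,2) (4,3) (5,0) (5,1) (5,2) (5,3)] -> total=9
Click 3 (0,2) count=1: revealed 1 new [(0,2)] -> total=10
Click 4 (1,5) count=1: revealed 1 new [(1,5)] -> total=11

Answer: ..#...
..#..#
......
......
####..
####..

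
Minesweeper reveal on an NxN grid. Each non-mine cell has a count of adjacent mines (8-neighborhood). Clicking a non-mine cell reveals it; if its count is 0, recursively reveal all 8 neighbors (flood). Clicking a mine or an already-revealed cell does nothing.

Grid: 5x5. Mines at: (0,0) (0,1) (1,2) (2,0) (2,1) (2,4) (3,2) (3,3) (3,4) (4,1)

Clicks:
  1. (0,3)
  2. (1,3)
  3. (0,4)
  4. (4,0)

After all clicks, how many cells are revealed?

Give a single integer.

Answer: 5

Derivation:
Click 1 (0,3) count=1: revealed 1 new [(0,3)] -> total=1
Click 2 (1,3) count=2: revealed 1 new [(1,3)] -> total=2
Click 3 (0,4) count=0: revealed 2 new [(0,4) (1,4)] -> total=4
Click 4 (4,0) count=1: revealed 1 new [(4,0)] -> total=5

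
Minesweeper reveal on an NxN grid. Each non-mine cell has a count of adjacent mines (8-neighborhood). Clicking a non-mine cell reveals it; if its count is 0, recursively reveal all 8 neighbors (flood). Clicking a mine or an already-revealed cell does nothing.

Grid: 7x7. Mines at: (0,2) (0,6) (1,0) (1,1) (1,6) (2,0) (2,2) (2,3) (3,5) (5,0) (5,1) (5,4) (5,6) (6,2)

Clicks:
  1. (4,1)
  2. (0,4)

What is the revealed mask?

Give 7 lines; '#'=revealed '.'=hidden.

Answer: ...###.
...###.
.......
.......
.#.....
.......
.......

Derivation:
Click 1 (4,1) count=2: revealed 1 new [(4,1)] -> total=1
Click 2 (0,4) count=0: revealed 6 new [(0,3) (0,4) (0,5) (1,3) (1,4) (1,5)] -> total=7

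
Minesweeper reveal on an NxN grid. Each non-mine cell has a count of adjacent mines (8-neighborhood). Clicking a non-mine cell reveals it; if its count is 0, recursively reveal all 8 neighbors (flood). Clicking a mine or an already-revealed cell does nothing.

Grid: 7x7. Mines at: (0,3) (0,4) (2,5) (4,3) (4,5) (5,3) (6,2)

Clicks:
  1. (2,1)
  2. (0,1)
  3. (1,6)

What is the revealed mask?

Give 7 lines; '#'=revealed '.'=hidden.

Answer: ###....
#####.#
#####..
#####..
###....
###....
##.....

Derivation:
Click 1 (2,1) count=0: revealed 26 new [(0,0) (0,1) (0,2) (1,0) (1,1) (1,2) (1,3) (1,4) (2,0) (2,1) (2,2) (2,3) (2,4) (3,0) (3,1) (3,2) (3,3) (3,4) (4,0) (4,1) (4,2) (5,0) (5,1) (5,2) (6,0) (6,1)] -> total=26
Click 2 (0,1) count=0: revealed 0 new [(none)] -> total=26
Click 3 (1,6) count=1: revealed 1 new [(1,6)] -> total=27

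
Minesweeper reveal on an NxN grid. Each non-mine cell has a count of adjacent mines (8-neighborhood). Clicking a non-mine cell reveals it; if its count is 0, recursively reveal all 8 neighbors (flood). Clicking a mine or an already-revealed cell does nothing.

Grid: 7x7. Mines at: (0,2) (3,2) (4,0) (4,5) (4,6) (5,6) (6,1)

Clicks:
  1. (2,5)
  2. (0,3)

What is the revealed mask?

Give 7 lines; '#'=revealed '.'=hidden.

Answer: ...####
...####
...####
...####
.......
.......
.......

Derivation:
Click 1 (2,5) count=0: revealed 16 new [(0,3) (0,4) (0,5) (0,6) (1,3) (1,4) (1,5) (1,6) (2,3) (2,4) (2,5) (2,6) (3,3) (3,4) (3,5) (3,6)] -> total=16
Click 2 (0,3) count=1: revealed 0 new [(none)] -> total=16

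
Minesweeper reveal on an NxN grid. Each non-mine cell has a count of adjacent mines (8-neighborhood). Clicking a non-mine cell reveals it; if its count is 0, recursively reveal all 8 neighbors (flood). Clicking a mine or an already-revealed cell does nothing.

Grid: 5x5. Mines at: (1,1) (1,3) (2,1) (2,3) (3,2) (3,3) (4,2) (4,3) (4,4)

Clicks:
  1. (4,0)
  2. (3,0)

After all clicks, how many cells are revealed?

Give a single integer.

Click 1 (4,0) count=0: revealed 4 new [(3,0) (3,1) (4,0) (4,1)] -> total=4
Click 2 (3,0) count=1: revealed 0 new [(none)] -> total=4

Answer: 4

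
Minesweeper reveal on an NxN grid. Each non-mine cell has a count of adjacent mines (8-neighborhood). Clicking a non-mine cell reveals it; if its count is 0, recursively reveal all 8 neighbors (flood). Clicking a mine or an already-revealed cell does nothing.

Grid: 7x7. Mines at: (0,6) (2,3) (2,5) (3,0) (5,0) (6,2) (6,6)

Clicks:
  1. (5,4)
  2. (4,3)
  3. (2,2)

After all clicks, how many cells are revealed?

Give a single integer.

Click 1 (5,4) count=0: revealed 21 new [(3,1) (3,2) (3,3) (3,4) (3,5) (3,6) (4,1) (4,2) (4,3) (4,4) (4,5) (4,6) (5,1) (5,2) (5,3) (5,4) (5,5) (5,6) (6,3) (6,4) (6,5)] -> total=21
Click 2 (4,3) count=0: revealed 0 new [(none)] -> total=21
Click 3 (2,2) count=1: revealed 1 new [(2,2)] -> total=22

Answer: 22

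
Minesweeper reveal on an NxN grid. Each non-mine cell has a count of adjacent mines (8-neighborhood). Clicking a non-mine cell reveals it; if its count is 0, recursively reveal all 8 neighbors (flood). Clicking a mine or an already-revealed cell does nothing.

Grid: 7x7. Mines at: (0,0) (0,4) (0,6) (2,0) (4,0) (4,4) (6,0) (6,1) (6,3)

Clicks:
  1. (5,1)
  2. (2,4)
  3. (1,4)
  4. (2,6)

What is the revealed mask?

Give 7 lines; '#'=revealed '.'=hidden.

Answer: .###...
.######
.######
.######
.###.##
.######
....###

Derivation:
Click 1 (5,1) count=3: revealed 1 new [(5,1)] -> total=1
Click 2 (2,4) count=0: revealed 34 new [(0,1) (0,2) (0,3) (1,1) (1,2) (1,3) (1,4) (1,5) (1,6) (2,1) (2,2) (2,3) (2,4) (2,5) (2,6) (3,1) (3,2) (3,3) (3,4) (3,5) (3,6) (4,1) (4,2) (4,3) (4,5) (4,6) (5,2) (5,3) (5,4) (5,5) (5,6) (6,4) (6,5) (6,6)] -> total=35
Click 3 (1,4) count=1: revealed 0 new [(none)] -> total=35
Click 4 (2,6) count=0: revealed 0 new [(none)] -> total=35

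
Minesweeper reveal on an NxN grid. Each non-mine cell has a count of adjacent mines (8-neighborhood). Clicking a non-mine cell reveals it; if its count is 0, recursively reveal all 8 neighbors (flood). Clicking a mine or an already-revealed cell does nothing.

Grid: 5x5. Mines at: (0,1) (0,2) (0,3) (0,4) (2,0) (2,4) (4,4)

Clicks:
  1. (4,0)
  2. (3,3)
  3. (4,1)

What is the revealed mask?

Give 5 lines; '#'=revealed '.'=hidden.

Click 1 (4,0) count=0: revealed 14 new [(1,1) (1,2) (1,3) (2,1) (2,2) (2,3) (3,0) (3,1) (3,2) (3,3) (4,0) (4,1) (4,2) (4,3)] -> total=14
Click 2 (3,3) count=2: revealed 0 new [(none)] -> total=14
Click 3 (4,1) count=0: revealed 0 new [(none)] -> total=14

Answer: .....
.###.
.###.
####.
####.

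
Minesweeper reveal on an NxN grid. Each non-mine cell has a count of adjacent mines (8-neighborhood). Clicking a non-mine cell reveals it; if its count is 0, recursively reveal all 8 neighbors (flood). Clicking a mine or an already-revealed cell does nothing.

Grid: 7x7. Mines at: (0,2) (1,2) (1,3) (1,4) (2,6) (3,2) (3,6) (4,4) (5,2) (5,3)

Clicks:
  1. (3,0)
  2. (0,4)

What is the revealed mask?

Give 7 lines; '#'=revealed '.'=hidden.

Answer: ##..#..
##.....
##.....
##.....
##.....
##.....
##.....

Derivation:
Click 1 (3,0) count=0: revealed 14 new [(0,0) (0,1) (1,0) (1,1) (2,0) (2,1) (3,0) (3,1) (4,0) (4,1) (5,0) (5,1) (6,0) (6,1)] -> total=14
Click 2 (0,4) count=2: revealed 1 new [(0,4)] -> total=15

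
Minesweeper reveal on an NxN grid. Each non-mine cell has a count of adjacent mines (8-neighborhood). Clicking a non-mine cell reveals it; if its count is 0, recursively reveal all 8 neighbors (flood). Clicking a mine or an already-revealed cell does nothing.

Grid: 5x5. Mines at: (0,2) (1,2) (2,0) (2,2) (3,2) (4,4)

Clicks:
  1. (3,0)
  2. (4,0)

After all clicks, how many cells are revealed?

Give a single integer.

Answer: 4

Derivation:
Click 1 (3,0) count=1: revealed 1 new [(3,0)] -> total=1
Click 2 (4,0) count=0: revealed 3 new [(3,1) (4,0) (4,1)] -> total=4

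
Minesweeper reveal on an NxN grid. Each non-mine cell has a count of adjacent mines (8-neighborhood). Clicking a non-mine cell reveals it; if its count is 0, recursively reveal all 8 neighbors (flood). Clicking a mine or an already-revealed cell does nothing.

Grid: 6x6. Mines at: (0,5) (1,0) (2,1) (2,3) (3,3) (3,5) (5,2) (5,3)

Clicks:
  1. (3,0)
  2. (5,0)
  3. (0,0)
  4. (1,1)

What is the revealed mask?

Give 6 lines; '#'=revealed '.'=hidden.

Click 1 (3,0) count=1: revealed 1 new [(3,0)] -> total=1
Click 2 (5,0) count=0: revealed 5 new [(3,1) (4,0) (4,1) (5,0) (5,1)] -> total=6
Click 3 (0,0) count=1: revealed 1 new [(0,0)] -> total=7
Click 4 (1,1) count=2: revealed 1 new [(1,1)] -> total=8

Answer: #.....
.#....
......
##....
##....
##....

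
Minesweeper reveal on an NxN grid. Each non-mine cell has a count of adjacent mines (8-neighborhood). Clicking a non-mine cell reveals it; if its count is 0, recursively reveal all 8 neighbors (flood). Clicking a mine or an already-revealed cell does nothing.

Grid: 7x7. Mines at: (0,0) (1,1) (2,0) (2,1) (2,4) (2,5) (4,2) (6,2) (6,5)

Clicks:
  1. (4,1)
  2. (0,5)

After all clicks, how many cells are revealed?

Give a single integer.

Answer: 11

Derivation:
Click 1 (4,1) count=1: revealed 1 new [(4,1)] -> total=1
Click 2 (0,5) count=0: revealed 10 new [(0,2) (0,3) (0,4) (0,5) (0,6) (1,2) (1,3) (1,4) (1,5) (1,6)] -> total=11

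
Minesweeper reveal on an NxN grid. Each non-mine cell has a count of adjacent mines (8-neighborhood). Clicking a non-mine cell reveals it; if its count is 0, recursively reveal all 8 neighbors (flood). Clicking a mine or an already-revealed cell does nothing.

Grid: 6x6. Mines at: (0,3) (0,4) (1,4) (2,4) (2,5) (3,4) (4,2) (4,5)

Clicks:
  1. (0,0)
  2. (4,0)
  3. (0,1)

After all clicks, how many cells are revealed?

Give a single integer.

Answer: 19

Derivation:
Click 1 (0,0) count=0: revealed 19 new [(0,0) (0,1) (0,2) (1,0) (1,1) (1,2) (1,3) (2,0) (2,1) (2,2) (2,3) (3,0) (3,1) (3,2) (3,3) (4,0) (4,1) (5,0) (5,1)] -> total=19
Click 2 (4,0) count=0: revealed 0 new [(none)] -> total=19
Click 3 (0,1) count=0: revealed 0 new [(none)] -> total=19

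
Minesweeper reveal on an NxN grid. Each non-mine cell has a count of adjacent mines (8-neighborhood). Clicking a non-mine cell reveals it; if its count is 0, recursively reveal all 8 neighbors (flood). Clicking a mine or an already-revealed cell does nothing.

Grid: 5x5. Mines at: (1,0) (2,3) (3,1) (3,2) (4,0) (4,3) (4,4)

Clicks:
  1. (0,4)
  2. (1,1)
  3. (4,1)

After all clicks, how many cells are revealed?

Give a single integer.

Answer: 9

Derivation:
Click 1 (0,4) count=0: revealed 8 new [(0,1) (0,2) (0,3) (0,4) (1,1) (1,2) (1,3) (1,4)] -> total=8
Click 2 (1,1) count=1: revealed 0 new [(none)] -> total=8
Click 3 (4,1) count=3: revealed 1 new [(4,1)] -> total=9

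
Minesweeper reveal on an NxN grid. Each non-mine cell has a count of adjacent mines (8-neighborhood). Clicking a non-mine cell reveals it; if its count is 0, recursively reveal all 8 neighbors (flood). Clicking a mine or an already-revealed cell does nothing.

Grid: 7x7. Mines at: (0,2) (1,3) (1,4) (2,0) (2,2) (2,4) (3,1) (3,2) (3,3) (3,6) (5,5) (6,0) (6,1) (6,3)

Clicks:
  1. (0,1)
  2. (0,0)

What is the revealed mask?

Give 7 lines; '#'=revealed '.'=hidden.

Click 1 (0,1) count=1: revealed 1 new [(0,1)] -> total=1
Click 2 (0,0) count=0: revealed 3 new [(0,0) (1,0) (1,1)] -> total=4

Answer: ##.....
##.....
.......
.......
.......
.......
.......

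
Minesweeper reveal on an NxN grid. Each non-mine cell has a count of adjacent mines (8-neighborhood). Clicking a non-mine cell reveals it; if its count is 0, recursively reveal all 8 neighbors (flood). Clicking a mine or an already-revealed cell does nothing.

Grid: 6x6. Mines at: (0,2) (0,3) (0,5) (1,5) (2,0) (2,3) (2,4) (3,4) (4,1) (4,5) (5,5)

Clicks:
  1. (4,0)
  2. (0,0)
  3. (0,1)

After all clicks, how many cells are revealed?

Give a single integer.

Click 1 (4,0) count=1: revealed 1 new [(4,0)] -> total=1
Click 2 (0,0) count=0: revealed 4 new [(0,0) (0,1) (1,0) (1,1)] -> total=5
Click 3 (0,1) count=1: revealed 0 new [(none)] -> total=5

Answer: 5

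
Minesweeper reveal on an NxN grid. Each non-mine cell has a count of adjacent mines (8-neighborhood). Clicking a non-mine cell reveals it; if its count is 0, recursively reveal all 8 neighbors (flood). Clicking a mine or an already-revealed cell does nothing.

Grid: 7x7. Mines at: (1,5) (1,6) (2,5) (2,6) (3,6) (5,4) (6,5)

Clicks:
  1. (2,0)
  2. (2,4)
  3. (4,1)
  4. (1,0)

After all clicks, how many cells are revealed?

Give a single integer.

Answer: 33

Derivation:
Click 1 (2,0) count=0: revealed 33 new [(0,0) (0,1) (0,2) (0,3) (0,4) (1,0) (1,1) (1,2) (1,3) (1,4) (2,0) (2,1) (2,2) (2,3) (2,4) (3,0) (3,1) (3,2) (3,3) (3,4) (4,0) (4,1) (4,2) (4,3) (4,4) (5,0) (5,1) (5,2) (5,3) (6,0) (6,1) (6,2) (6,3)] -> total=33
Click 2 (2,4) count=2: revealed 0 new [(none)] -> total=33
Click 3 (4,1) count=0: revealed 0 new [(none)] -> total=33
Click 4 (1,0) count=0: revealed 0 new [(none)] -> total=33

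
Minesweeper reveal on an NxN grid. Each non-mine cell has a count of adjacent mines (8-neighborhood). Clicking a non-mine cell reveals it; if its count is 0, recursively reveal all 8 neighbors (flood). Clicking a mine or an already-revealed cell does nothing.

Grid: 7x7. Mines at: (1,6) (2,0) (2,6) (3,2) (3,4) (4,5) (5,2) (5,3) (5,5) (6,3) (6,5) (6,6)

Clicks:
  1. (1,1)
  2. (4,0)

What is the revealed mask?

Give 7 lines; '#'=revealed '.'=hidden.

Answer: .......
.#.....
.......
##.....
##.....
##.....
##.....

Derivation:
Click 1 (1,1) count=1: revealed 1 new [(1,1)] -> total=1
Click 2 (4,0) count=0: revealed 8 new [(3,0) (3,1) (4,0) (4,1) (5,0) (5,1) (6,0) (6,1)] -> total=9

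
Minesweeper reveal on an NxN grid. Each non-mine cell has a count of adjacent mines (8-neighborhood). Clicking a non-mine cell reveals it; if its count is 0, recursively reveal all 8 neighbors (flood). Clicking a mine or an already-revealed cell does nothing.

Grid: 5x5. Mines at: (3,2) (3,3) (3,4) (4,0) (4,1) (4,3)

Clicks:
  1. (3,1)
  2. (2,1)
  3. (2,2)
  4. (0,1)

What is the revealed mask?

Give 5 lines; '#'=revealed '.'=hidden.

Click 1 (3,1) count=3: revealed 1 new [(3,1)] -> total=1
Click 2 (2,1) count=1: revealed 1 new [(2,1)] -> total=2
Click 3 (2,2) count=2: revealed 1 new [(2,2)] -> total=3
Click 4 (0,1) count=0: revealed 14 new [(0,0) (0,1) (0,2) (0,3) (0,4) (1,0) (1,1) (1,2) (1,3) (1,4) (2,0) (2,3) (2,4) (3,0)] -> total=17

Answer: #####
#####
#####
##...
.....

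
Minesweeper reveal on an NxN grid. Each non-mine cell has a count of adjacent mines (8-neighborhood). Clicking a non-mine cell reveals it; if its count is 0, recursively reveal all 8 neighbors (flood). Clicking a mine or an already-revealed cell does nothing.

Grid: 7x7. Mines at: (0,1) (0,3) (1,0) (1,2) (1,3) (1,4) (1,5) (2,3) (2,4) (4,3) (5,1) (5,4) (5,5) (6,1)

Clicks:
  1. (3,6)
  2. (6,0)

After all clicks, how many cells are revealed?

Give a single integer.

Click 1 (3,6) count=0: revealed 6 new [(2,5) (2,6) (3,5) (3,6) (4,5) (4,6)] -> total=6
Click 2 (6,0) count=2: revealed 1 new [(6,0)] -> total=7

Answer: 7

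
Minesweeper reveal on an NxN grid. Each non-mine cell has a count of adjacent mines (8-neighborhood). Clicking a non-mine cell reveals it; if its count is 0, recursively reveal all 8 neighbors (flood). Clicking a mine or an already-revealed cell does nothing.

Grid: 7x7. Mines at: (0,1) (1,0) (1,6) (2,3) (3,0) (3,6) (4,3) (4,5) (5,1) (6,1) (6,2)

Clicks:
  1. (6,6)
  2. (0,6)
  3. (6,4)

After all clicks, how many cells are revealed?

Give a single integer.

Answer: 9

Derivation:
Click 1 (6,6) count=0: revealed 8 new [(5,3) (5,4) (5,5) (5,6) (6,3) (6,4) (6,5) (6,6)] -> total=8
Click 2 (0,6) count=1: revealed 1 new [(0,6)] -> total=9
Click 3 (6,4) count=0: revealed 0 new [(none)] -> total=9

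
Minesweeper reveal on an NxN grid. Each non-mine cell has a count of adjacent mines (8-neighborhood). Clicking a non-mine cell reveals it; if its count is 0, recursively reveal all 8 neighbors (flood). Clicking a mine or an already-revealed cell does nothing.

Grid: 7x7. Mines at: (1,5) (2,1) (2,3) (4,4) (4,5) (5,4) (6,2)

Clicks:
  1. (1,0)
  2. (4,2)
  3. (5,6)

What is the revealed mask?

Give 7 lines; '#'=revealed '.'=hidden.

Click 1 (1,0) count=1: revealed 1 new [(1,0)] -> total=1
Click 2 (4,2) count=0: revealed 14 new [(3,0) (3,1) (3,2) (3,3) (4,0) (4,1) (4,2) (4,3) (5,0) (5,1) (5,2) (5,3) (6,0) (6,1)] -> total=15
Click 3 (5,6) count=1: revealed 1 new [(5,6)] -> total=16

Answer: .......
#......
.......
####...
####...
####..#
##.....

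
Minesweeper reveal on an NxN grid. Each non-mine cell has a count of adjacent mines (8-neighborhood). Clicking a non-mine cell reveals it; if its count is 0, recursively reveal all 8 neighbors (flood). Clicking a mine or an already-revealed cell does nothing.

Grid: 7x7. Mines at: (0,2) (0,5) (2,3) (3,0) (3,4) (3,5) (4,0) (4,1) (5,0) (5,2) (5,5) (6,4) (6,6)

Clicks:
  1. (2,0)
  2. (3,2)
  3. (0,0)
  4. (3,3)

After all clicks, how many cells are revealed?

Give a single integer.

Click 1 (2,0) count=1: revealed 1 new [(2,0)] -> total=1
Click 2 (3,2) count=2: revealed 1 new [(3,2)] -> total=2
Click 3 (0,0) count=0: revealed 5 new [(0,0) (0,1) (1,0) (1,1) (2,1)] -> total=7
Click 4 (3,3) count=2: revealed 1 new [(3,3)] -> total=8

Answer: 8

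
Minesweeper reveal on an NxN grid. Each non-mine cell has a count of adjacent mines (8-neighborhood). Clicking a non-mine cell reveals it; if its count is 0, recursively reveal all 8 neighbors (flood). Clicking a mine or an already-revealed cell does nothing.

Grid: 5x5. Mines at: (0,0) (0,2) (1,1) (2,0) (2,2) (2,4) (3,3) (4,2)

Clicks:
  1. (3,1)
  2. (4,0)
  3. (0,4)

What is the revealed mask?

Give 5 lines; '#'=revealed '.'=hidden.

Answer: ...##
...##
.....
##...
##...

Derivation:
Click 1 (3,1) count=3: revealed 1 new [(3,1)] -> total=1
Click 2 (4,0) count=0: revealed 3 new [(3,0) (4,0) (4,1)] -> total=4
Click 3 (0,4) count=0: revealed 4 new [(0,3) (0,4) (1,3) (1,4)] -> total=8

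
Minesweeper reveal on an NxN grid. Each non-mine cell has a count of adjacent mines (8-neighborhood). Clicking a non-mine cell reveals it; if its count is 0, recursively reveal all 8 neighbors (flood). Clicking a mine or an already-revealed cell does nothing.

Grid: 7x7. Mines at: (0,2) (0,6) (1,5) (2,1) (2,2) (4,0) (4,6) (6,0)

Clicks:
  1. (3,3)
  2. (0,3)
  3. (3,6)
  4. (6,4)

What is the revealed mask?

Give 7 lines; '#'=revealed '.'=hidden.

Click 1 (3,3) count=1: revealed 1 new [(3,3)] -> total=1
Click 2 (0,3) count=1: revealed 1 new [(0,3)] -> total=2
Click 3 (3,6) count=1: revealed 1 new [(3,6)] -> total=3
Click 4 (6,4) count=0: revealed 24 new [(2,3) (2,4) (2,5) (3,1) (3,2) (3,4) (3,5) (4,1) (4,2) (4,3) (4,4) (4,5) (5,1) (5,2) (5,3) (5,4) (5,5) (5,6) (6,1) (6,2) (6,3) (6,4) (6,5) (6,6)] -> total=27

Answer: ...#...
.......
...###.
.######
.#####.
.######
.######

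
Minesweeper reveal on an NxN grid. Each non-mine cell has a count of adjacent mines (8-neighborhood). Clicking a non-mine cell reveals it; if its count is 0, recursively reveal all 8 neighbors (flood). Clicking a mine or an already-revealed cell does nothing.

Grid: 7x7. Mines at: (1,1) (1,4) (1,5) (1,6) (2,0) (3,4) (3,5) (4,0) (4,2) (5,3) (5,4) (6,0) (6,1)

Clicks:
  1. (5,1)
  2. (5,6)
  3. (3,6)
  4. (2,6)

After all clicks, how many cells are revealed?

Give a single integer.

Click 1 (5,1) count=4: revealed 1 new [(5,1)] -> total=1
Click 2 (5,6) count=0: revealed 6 new [(4,5) (4,6) (5,5) (5,6) (6,5) (6,6)] -> total=7
Click 3 (3,6) count=1: revealed 1 new [(3,6)] -> total=8
Click 4 (2,6) count=3: revealed 1 new [(2,6)] -> total=9

Answer: 9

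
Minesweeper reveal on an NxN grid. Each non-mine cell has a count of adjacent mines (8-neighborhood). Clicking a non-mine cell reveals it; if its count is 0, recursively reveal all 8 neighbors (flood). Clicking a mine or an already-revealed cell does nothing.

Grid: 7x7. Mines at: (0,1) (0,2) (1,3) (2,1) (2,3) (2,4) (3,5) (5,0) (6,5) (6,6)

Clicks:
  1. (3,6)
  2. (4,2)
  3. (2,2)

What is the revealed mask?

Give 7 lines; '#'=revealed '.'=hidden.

Click 1 (3,6) count=1: revealed 1 new [(3,6)] -> total=1
Click 2 (4,2) count=0: revealed 16 new [(3,1) (3,2) (3,3) (3,4) (4,1) (4,2) (4,3) (4,4) (5,1) (5,2) (5,3) (5,4) (6,1) (6,2) (6,3) (6,4)] -> total=17
Click 3 (2,2) count=3: revealed 1 new [(2,2)] -> total=18

Answer: .......
.......
..#....
.####.#
.####..
.####..
.####..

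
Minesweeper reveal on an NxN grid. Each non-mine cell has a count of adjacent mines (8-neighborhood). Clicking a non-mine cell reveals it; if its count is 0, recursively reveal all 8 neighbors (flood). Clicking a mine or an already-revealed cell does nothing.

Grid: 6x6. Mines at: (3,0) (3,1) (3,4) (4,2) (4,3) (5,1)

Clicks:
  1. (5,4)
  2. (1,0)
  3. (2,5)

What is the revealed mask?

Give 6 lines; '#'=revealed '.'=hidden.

Answer: ######
######
######
......
......
....#.

Derivation:
Click 1 (5,4) count=1: revealed 1 new [(5,4)] -> total=1
Click 2 (1,0) count=0: revealed 18 new [(0,0) (0,1) (0,2) (0,3) (0,4) (0,5) (1,0) (1,1) (1,2) (1,3) (1,4) (1,5) (2,0) (2,1) (2,2) (2,3) (2,4) (2,5)] -> total=19
Click 3 (2,5) count=1: revealed 0 new [(none)] -> total=19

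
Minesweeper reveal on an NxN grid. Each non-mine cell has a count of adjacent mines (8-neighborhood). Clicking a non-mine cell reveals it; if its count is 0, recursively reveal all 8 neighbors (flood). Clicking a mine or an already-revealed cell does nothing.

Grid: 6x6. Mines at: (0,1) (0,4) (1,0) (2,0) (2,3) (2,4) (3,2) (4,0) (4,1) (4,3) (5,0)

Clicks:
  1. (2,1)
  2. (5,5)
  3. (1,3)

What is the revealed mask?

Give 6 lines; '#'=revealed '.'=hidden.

Click 1 (2,1) count=3: revealed 1 new [(2,1)] -> total=1
Click 2 (5,5) count=0: revealed 6 new [(3,4) (3,5) (4,4) (4,5) (5,4) (5,5)] -> total=7
Click 3 (1,3) count=3: revealed 1 new [(1,3)] -> total=8

Answer: ......
...#..
.#....
....##
....##
....##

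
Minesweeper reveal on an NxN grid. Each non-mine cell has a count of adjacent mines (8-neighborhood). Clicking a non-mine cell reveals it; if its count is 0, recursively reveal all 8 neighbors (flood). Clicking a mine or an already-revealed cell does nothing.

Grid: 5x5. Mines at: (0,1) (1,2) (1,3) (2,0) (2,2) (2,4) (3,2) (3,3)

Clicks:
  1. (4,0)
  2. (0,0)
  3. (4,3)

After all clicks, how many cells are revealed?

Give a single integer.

Answer: 6

Derivation:
Click 1 (4,0) count=0: revealed 4 new [(3,0) (3,1) (4,0) (4,1)] -> total=4
Click 2 (0,0) count=1: revealed 1 new [(0,0)] -> total=5
Click 3 (4,3) count=2: revealed 1 new [(4,3)] -> total=6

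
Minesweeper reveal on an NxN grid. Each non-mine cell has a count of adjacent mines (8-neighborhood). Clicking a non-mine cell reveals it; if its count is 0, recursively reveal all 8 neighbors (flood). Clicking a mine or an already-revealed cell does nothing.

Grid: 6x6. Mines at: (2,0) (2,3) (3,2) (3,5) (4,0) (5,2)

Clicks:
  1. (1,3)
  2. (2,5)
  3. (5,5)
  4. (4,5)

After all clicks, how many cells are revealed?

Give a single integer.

Click 1 (1,3) count=1: revealed 1 new [(1,3)] -> total=1
Click 2 (2,5) count=1: revealed 1 new [(2,5)] -> total=2
Click 3 (5,5) count=0: revealed 6 new [(4,3) (4,4) (4,5) (5,3) (5,4) (5,5)] -> total=8
Click 4 (4,5) count=1: revealed 0 new [(none)] -> total=8

Answer: 8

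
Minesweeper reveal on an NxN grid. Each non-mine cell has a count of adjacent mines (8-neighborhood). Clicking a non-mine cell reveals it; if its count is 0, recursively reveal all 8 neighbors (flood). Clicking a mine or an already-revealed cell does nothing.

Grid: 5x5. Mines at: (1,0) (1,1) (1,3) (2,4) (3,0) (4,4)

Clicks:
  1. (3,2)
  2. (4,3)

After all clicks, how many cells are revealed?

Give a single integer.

Answer: 9

Derivation:
Click 1 (3,2) count=0: revealed 9 new [(2,1) (2,2) (2,3) (3,1) (3,2) (3,3) (4,1) (4,2) (4,3)] -> total=9
Click 2 (4,3) count=1: revealed 0 new [(none)] -> total=9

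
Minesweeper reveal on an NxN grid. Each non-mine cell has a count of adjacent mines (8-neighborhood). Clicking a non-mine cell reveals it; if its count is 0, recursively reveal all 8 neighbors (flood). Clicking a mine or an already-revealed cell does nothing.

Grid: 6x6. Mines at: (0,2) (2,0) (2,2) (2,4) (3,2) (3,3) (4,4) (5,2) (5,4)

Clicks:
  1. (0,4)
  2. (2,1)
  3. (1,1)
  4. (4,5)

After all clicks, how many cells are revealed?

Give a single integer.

Click 1 (0,4) count=0: revealed 6 new [(0,3) (0,4) (0,5) (1,3) (1,4) (1,5)] -> total=6
Click 2 (2,1) count=3: revealed 1 new [(2,1)] -> total=7
Click 3 (1,1) count=3: revealed 1 new [(1,1)] -> total=8
Click 4 (4,5) count=2: revealed 1 new [(4,5)] -> total=9

Answer: 9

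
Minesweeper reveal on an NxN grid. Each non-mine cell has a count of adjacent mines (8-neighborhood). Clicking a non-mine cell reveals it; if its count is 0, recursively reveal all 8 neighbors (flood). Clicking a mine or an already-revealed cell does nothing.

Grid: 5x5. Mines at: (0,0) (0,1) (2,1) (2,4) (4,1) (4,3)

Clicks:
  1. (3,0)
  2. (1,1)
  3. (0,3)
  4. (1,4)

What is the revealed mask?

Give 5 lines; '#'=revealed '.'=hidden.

Click 1 (3,0) count=2: revealed 1 new [(3,0)] -> total=1
Click 2 (1,1) count=3: revealed 1 new [(1,1)] -> total=2
Click 3 (0,3) count=0: revealed 6 new [(0,2) (0,3) (0,4) (1,2) (1,3) (1,4)] -> total=8
Click 4 (1,4) count=1: revealed 0 new [(none)] -> total=8

Answer: ..###
.####
.....
#....
.....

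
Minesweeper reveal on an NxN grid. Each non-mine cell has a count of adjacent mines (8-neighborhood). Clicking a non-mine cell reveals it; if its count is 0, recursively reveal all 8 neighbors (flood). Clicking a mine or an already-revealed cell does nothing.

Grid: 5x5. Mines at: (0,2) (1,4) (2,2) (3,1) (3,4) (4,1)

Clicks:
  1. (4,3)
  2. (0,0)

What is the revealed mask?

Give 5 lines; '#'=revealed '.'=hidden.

Click 1 (4,3) count=1: revealed 1 new [(4,3)] -> total=1
Click 2 (0,0) count=0: revealed 6 new [(0,0) (0,1) (1,0) (1,1) (2,0) (2,1)] -> total=7

Answer: ##...
##...
##...
.....
...#.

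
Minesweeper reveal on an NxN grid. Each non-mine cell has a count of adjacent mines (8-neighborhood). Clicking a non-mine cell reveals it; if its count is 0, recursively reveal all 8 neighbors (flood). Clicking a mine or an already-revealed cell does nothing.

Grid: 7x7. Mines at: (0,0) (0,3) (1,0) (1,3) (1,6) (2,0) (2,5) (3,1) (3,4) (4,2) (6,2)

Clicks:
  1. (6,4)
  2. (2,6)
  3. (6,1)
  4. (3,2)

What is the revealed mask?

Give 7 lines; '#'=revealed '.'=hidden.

Answer: .......
.......
......#
..#..##
...####
...####
.#.####

Derivation:
Click 1 (6,4) count=0: revealed 14 new [(3,5) (3,6) (4,3) (4,4) (4,5) (4,6) (5,3) (5,4) (5,5) (5,6) (6,3) (6,4) (6,5) (6,6)] -> total=14
Click 2 (2,6) count=2: revealed 1 new [(2,6)] -> total=15
Click 3 (6,1) count=1: revealed 1 new [(6,1)] -> total=16
Click 4 (3,2) count=2: revealed 1 new [(3,2)] -> total=17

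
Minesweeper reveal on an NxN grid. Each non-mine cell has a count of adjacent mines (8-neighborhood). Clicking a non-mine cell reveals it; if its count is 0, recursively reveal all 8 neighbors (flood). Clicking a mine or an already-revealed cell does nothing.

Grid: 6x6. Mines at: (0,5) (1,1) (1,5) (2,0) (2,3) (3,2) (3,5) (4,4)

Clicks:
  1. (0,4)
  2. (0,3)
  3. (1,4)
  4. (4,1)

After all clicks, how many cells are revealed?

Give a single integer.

Click 1 (0,4) count=2: revealed 1 new [(0,4)] -> total=1
Click 2 (0,3) count=0: revealed 5 new [(0,2) (0,3) (1,2) (1,3) (1,4)] -> total=6
Click 3 (1,4) count=3: revealed 0 new [(none)] -> total=6
Click 4 (4,1) count=1: revealed 1 new [(4,1)] -> total=7

Answer: 7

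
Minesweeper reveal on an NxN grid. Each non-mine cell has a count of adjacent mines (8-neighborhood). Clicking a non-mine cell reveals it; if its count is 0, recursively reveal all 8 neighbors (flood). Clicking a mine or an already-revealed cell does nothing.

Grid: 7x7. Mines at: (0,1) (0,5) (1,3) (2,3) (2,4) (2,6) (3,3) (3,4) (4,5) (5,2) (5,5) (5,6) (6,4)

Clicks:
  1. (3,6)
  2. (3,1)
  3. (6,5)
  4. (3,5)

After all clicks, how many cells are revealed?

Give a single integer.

Answer: 19

Derivation:
Click 1 (3,6) count=2: revealed 1 new [(3,6)] -> total=1
Click 2 (3,1) count=0: revealed 16 new [(1,0) (1,1) (1,2) (2,0) (2,1) (2,2) (3,0) (3,1) (3,2) (4,0) (4,1) (4,2) (5,0) (5,1) (6,0) (6,1)] -> total=17
Click 3 (6,5) count=3: revealed 1 new [(6,5)] -> total=18
Click 4 (3,5) count=4: revealed 1 new [(3,5)] -> total=19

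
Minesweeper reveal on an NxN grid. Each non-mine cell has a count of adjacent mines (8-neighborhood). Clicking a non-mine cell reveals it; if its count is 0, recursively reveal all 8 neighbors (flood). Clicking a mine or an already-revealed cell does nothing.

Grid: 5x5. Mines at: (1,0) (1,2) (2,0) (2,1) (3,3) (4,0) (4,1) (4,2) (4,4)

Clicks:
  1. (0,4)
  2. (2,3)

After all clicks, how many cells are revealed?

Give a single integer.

Answer: 6

Derivation:
Click 1 (0,4) count=0: revealed 6 new [(0,3) (0,4) (1,3) (1,4) (2,3) (2,4)] -> total=6
Click 2 (2,3) count=2: revealed 0 new [(none)] -> total=6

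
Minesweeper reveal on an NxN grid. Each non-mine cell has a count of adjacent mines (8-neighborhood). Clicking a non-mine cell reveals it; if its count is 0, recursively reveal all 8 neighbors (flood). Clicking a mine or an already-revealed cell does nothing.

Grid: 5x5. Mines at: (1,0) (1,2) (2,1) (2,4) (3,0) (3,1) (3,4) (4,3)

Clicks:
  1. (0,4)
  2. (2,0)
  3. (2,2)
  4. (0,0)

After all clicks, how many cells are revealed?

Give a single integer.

Click 1 (0,4) count=0: revealed 4 new [(0,3) (0,4) (1,3) (1,4)] -> total=4
Click 2 (2,0) count=4: revealed 1 new [(2,0)] -> total=5
Click 3 (2,2) count=3: revealed 1 new [(2,2)] -> total=6
Click 4 (0,0) count=1: revealed 1 new [(0,0)] -> total=7

Answer: 7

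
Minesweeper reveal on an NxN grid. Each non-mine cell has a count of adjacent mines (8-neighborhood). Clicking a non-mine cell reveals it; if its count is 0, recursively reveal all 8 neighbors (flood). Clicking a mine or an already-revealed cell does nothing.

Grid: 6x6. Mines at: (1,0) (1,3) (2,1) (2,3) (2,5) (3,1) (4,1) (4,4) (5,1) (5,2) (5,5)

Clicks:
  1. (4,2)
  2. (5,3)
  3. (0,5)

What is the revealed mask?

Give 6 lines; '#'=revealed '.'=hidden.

Answer: ....##
....##
......
......
..#...
...#..

Derivation:
Click 1 (4,2) count=4: revealed 1 new [(4,2)] -> total=1
Click 2 (5,3) count=2: revealed 1 new [(5,3)] -> total=2
Click 3 (0,5) count=0: revealed 4 new [(0,4) (0,5) (1,4) (1,5)] -> total=6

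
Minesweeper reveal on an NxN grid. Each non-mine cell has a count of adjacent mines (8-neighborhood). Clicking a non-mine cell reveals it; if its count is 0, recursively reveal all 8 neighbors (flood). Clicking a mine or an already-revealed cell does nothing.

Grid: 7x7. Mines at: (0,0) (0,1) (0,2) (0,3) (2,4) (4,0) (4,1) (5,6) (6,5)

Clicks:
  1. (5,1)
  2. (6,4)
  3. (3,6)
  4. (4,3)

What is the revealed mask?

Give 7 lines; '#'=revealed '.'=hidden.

Click 1 (5,1) count=2: revealed 1 new [(5,1)] -> total=1
Click 2 (6,4) count=1: revealed 1 new [(6,4)] -> total=2
Click 3 (3,6) count=0: revealed 12 new [(0,4) (0,5) (0,6) (1,4) (1,5) (1,6) (2,5) (2,6) (3,5) (3,6) (4,5) (4,6)] -> total=14
Click 4 (4,3) count=0: revealed 15 new [(3,2) (3,3) (3,4) (4,2) (4,3) (4,4) (5,0) (5,2) (5,3) (5,4) (5,5) (6,0) (6,1) (6,2) (6,3)] -> total=29

Answer: ....###
....###
.....##
..#####
..#####
######.
#####..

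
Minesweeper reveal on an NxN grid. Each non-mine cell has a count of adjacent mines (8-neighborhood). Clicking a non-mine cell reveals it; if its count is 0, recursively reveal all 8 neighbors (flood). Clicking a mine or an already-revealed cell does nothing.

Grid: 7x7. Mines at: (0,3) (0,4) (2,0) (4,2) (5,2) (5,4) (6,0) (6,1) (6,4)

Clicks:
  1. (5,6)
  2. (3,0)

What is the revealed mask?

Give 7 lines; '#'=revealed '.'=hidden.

Answer: .....##
.######
.######
#######
...####
.....##
.....##

Derivation:
Click 1 (5,6) count=0: revealed 28 new [(0,5) (0,6) (1,1) (1,2) (1,3) (1,4) (1,5) (1,6) (2,1) (2,2) (2,3) (2,4) (2,5) (2,6) (3,1) (3,2) (3,3) (3,4) (3,5) (3,6) (4,3) (4,4) (4,5) (4,6) (5,5) (5,6) (6,5) (6,6)] -> total=28
Click 2 (3,0) count=1: revealed 1 new [(3,0)] -> total=29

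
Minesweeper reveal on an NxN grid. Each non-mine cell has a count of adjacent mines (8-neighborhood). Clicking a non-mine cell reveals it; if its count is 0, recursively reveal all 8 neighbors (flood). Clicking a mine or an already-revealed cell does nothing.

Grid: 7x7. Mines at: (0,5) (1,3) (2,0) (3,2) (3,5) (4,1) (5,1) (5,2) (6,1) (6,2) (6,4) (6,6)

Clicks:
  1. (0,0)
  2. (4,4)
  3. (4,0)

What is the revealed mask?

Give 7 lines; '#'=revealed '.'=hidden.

Click 1 (0,0) count=0: revealed 6 new [(0,0) (0,1) (0,2) (1,0) (1,1) (1,2)] -> total=6
Click 2 (4,4) count=1: revealed 1 new [(4,4)] -> total=7
Click 3 (4,0) count=2: revealed 1 new [(4,0)] -> total=8

Answer: ###....
###....
.......
.......
#...#..
.......
.......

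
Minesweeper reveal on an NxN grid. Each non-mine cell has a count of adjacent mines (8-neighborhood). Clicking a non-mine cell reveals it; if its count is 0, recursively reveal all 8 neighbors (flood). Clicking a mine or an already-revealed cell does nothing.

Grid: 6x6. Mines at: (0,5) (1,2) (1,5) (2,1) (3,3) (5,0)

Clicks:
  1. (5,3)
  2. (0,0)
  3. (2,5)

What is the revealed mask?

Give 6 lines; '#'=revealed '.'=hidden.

Answer: ##....
##....
....##
....##
.#####
.#####

Derivation:
Click 1 (5,3) count=0: revealed 14 new [(2,4) (2,5) (3,4) (3,5) (4,1) (4,2) (4,3) (4,4) (4,5) (5,1) (5,2) (5,3) (5,4) (5,5)] -> total=14
Click 2 (0,0) count=0: revealed 4 new [(0,0) (0,1) (1,0) (1,1)] -> total=18
Click 3 (2,5) count=1: revealed 0 new [(none)] -> total=18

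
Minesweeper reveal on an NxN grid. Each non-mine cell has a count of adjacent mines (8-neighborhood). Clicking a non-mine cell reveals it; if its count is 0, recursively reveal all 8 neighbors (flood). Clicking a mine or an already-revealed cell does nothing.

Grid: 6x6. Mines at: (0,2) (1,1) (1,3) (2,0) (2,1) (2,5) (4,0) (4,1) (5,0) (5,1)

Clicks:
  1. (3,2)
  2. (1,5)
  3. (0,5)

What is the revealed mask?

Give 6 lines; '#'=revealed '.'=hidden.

Answer: ....##
....##
......
..#...
......
......

Derivation:
Click 1 (3,2) count=2: revealed 1 new [(3,2)] -> total=1
Click 2 (1,5) count=1: revealed 1 new [(1,5)] -> total=2
Click 3 (0,5) count=0: revealed 3 new [(0,4) (0,5) (1,4)] -> total=5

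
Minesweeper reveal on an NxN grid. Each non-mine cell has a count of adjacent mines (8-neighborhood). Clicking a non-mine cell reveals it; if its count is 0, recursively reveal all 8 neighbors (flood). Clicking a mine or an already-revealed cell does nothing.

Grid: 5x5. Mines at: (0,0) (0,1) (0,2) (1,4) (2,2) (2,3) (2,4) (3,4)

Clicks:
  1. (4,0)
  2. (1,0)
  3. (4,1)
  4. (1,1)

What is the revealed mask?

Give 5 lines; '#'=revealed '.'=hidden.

Answer: .....
##...
##...
####.
####.

Derivation:
Click 1 (4,0) count=0: revealed 12 new [(1,0) (1,1) (2,0) (2,1) (3,0) (3,1) (3,2) (3,3) (4,0) (4,1) (4,2) (4,3)] -> total=12
Click 2 (1,0) count=2: revealed 0 new [(none)] -> total=12
Click 3 (4,1) count=0: revealed 0 new [(none)] -> total=12
Click 4 (1,1) count=4: revealed 0 new [(none)] -> total=12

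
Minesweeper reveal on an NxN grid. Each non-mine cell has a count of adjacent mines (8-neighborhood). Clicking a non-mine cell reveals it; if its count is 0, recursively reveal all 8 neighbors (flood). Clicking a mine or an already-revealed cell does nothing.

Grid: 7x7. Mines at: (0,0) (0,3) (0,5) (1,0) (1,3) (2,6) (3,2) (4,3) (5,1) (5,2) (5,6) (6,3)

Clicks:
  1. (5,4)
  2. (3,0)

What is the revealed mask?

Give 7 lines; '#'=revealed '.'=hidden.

Answer: .......
.......
##.....
##.....
##.....
....#..
.......

Derivation:
Click 1 (5,4) count=2: revealed 1 new [(5,4)] -> total=1
Click 2 (3,0) count=0: revealed 6 new [(2,0) (2,1) (3,0) (3,1) (4,0) (4,1)] -> total=7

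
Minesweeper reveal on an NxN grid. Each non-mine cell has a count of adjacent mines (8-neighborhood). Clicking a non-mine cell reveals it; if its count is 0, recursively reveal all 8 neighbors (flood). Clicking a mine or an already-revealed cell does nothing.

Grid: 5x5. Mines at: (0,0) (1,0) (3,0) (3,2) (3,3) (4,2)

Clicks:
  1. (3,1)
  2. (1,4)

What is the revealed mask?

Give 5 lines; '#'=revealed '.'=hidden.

Answer: .####
.####
.####
.#...
.....

Derivation:
Click 1 (3,1) count=3: revealed 1 new [(3,1)] -> total=1
Click 2 (1,4) count=0: revealed 12 new [(0,1) (0,2) (0,3) (0,4) (1,1) (1,2) (1,3) (1,4) (2,1) (2,2) (2,3) (2,4)] -> total=13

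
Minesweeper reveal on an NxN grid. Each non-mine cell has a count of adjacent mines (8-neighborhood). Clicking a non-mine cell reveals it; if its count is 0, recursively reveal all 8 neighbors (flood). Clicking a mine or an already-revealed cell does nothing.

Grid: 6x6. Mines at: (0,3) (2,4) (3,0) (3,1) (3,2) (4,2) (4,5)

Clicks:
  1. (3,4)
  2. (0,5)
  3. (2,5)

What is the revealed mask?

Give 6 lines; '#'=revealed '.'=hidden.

Click 1 (3,4) count=2: revealed 1 new [(3,4)] -> total=1
Click 2 (0,5) count=0: revealed 4 new [(0,4) (0,5) (1,4) (1,5)] -> total=5
Click 3 (2,5) count=1: revealed 1 new [(2,5)] -> total=6

Answer: ....##
....##
.....#
....#.
......
......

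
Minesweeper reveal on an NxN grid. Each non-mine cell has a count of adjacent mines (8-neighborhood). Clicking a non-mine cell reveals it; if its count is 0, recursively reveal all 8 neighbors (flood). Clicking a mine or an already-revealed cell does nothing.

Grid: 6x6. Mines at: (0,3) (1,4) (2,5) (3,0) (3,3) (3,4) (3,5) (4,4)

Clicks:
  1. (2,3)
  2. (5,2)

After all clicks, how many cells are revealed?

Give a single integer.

Click 1 (2,3) count=3: revealed 1 new [(2,3)] -> total=1
Click 2 (5,2) count=0: revealed 8 new [(4,0) (4,1) (4,2) (4,3) (5,0) (5,1) (5,2) (5,3)] -> total=9

Answer: 9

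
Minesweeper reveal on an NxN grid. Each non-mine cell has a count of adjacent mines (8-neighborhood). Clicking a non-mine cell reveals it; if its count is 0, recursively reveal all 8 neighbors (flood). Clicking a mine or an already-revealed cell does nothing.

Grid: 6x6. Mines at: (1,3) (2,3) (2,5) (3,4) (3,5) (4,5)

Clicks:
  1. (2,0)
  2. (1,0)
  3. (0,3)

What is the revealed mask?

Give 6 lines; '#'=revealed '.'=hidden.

Click 1 (2,0) count=0: revealed 23 new [(0,0) (0,1) (0,2) (1,0) (1,1) (1,2) (2,0) (2,1) (2,2) (3,0) (3,1) (3,2) (3,3) (4,0) (4,1) (4,2) (4,3) (4,4) (5,0) (5,1) (5,2) (5,3) (5,4)] -> total=23
Click 2 (1,0) count=0: revealed 0 new [(none)] -> total=23
Click 3 (0,3) count=1: revealed 1 new [(0,3)] -> total=24

Answer: ####..
###...
###...
####..
#####.
#####.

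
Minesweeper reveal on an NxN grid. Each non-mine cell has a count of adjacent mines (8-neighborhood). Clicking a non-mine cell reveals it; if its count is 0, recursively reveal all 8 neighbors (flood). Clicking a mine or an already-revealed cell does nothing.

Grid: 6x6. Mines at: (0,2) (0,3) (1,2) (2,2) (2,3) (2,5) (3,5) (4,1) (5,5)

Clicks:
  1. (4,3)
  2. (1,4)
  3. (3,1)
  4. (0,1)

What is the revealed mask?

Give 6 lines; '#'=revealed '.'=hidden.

Answer: .#....
....#.
......
.####.
..###.
..###.

Derivation:
Click 1 (4,3) count=0: revealed 9 new [(3,2) (3,3) (3,4) (4,2) (4,3) (4,4) (5,2) (5,3) (5,4)] -> total=9
Click 2 (1,4) count=3: revealed 1 new [(1,4)] -> total=10
Click 3 (3,1) count=2: revealed 1 new [(3,1)] -> total=11
Click 4 (0,1) count=2: revealed 1 new [(0,1)] -> total=12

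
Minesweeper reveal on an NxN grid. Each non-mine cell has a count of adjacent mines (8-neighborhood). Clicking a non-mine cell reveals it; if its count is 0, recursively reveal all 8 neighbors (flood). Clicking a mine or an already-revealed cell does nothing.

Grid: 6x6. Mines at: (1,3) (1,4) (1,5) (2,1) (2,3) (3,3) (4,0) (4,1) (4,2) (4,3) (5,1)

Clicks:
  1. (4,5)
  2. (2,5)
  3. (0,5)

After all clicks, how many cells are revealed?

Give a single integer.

Click 1 (4,5) count=0: revealed 8 new [(2,4) (2,5) (3,4) (3,5) (4,4) (4,5) (5,4) (5,5)] -> total=8
Click 2 (2,5) count=2: revealed 0 new [(none)] -> total=8
Click 3 (0,5) count=2: revealed 1 new [(0,5)] -> total=9

Answer: 9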